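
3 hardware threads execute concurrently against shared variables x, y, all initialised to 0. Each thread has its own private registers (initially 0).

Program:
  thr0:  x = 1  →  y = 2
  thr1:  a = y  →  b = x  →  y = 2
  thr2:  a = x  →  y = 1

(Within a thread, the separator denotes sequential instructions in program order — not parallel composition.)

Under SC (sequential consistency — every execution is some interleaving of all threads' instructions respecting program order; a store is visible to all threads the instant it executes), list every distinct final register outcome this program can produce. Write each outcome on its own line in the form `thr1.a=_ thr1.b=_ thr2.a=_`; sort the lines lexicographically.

outcome vector order: (thr1.a,thr1.b,thr2.a)
|SC outcomes| = 9

thr1.a=0 thr1.b=0 thr2.a=0
thr1.a=0 thr1.b=0 thr2.a=1
thr1.a=0 thr1.b=1 thr2.a=0
thr1.a=0 thr1.b=1 thr2.a=1
thr1.a=1 thr1.b=0 thr2.a=0
thr1.a=1 thr1.b=1 thr2.a=0
thr1.a=1 thr1.b=1 thr2.a=1
thr1.a=2 thr1.b=1 thr2.a=0
thr1.a=2 thr1.b=1 thr2.a=1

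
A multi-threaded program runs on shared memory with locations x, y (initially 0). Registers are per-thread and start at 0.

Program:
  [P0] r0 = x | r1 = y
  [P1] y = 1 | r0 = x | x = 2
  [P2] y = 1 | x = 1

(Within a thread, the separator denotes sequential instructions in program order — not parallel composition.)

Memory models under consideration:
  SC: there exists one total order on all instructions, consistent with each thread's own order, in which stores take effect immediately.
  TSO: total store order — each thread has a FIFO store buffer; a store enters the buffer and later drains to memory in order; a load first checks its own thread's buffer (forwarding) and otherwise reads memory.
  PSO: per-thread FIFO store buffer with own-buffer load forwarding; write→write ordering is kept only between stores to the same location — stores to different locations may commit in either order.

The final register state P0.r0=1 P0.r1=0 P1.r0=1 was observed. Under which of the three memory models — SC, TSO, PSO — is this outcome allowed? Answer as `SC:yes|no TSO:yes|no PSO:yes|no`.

outcome vector order: (P0.r0,P0.r1,P1.r0)
under SC → 0/0/0, 0/0/1, 0/1/0, 0/1/1, 1/1/0, 1/1/1, 2/1/0, 2/1/1
under TSO → 0/0/0, 0/0/1, 0/1/0, 0/1/1, 1/1/0, 1/1/1, 2/1/0, 2/1/1
under PSO → 0/0/0, 0/0/1, 0/1/0, 0/1/1, 1/0/0, 1/0/1, 1/1/0, 1/1/1, 2/0/0, 2/0/1, 2/1/0, 2/1/1
target 1/0/1 ∈ {PSO}

SC:no TSO:no PSO:yes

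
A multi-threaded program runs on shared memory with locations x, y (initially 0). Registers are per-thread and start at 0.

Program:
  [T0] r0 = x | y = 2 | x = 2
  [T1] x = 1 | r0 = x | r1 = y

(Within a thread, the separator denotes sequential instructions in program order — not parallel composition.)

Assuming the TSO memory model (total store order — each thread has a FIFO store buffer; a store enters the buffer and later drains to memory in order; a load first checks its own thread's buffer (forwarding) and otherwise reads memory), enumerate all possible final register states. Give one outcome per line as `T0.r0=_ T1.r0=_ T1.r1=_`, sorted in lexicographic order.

outcome vector order: (T0.r0,T1.r0,T1.r1)
|TSO outcomes| = 6

T0.r0=0 T1.r0=1 T1.r1=0
T0.r0=0 T1.r0=1 T1.r1=2
T0.r0=0 T1.r0=2 T1.r1=2
T0.r0=1 T1.r0=1 T1.r1=0
T0.r0=1 T1.r0=1 T1.r1=2
T0.r0=1 T1.r0=2 T1.r1=2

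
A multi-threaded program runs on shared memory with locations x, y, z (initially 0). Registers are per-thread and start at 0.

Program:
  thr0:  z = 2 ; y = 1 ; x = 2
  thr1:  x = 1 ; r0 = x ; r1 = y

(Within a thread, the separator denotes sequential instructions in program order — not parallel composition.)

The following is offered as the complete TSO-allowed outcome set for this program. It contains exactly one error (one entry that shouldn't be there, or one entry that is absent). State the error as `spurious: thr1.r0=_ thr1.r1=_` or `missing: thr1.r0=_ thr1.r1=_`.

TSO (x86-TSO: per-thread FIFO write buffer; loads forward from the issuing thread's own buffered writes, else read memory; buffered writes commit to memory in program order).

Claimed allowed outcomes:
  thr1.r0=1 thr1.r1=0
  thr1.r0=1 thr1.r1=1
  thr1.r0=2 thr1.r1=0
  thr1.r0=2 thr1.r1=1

outcome vector order: (thr1.r0,thr1.r1)
[TSO] allowed = {1/0; 1/1; 2/1}
claimed∖TSO = {2/0}

spurious: thr1.r0=2 thr1.r1=0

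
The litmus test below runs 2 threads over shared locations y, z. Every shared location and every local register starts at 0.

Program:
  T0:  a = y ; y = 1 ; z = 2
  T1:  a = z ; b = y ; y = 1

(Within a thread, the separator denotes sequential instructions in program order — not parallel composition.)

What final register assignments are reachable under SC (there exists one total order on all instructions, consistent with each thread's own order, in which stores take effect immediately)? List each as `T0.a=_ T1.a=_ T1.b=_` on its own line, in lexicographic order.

outcome vector order: (T0.a,T1.a,T1.b)
|SC outcomes| = 4

T0.a=0 T1.a=0 T1.b=0
T0.a=0 T1.a=0 T1.b=1
T0.a=0 T1.a=2 T1.b=1
T0.a=1 T1.a=0 T1.b=0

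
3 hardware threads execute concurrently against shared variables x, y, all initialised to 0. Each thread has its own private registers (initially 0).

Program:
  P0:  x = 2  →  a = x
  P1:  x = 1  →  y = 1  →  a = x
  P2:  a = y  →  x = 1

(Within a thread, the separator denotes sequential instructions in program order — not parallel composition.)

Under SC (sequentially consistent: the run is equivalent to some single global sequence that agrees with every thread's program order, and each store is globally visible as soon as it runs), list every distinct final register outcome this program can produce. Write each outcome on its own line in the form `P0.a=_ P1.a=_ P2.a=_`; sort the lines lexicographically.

outcome vector order: (P0.a,P1.a,P2.a)
|SC outcomes| = 8

P0.a=1 P1.a=1 P2.a=0
P0.a=1 P1.a=1 P2.a=1
P0.a=1 P1.a=2 P2.a=0
P0.a=1 P1.a=2 P2.a=1
P0.a=2 P1.a=1 P2.a=0
P0.a=2 P1.a=1 P2.a=1
P0.a=2 P1.a=2 P2.a=0
P0.a=2 P1.a=2 P2.a=1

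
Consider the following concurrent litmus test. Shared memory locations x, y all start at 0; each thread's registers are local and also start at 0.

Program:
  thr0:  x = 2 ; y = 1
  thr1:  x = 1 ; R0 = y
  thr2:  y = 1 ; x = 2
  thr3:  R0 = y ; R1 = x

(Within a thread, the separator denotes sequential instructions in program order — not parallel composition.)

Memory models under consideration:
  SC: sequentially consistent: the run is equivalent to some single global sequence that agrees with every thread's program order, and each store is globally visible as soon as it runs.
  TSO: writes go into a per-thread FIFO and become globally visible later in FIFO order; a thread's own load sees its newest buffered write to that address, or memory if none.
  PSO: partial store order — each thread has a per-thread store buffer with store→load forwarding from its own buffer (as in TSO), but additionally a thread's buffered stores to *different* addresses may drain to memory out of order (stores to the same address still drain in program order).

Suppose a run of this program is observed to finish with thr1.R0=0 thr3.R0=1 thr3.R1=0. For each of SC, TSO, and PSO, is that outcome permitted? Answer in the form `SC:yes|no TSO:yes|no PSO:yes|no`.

SC:no TSO:yes PSO:yes

outcome vector order: (thr1.R0,thr3.R0,thr3.R1)
under SC → <0 0 0> <0 0 1> <0 0 2> <0 1 1> <0 1 2> <1 0 0> <1 0 1> <1 0 2> <1 1 0> <1 1 1> <1 1 2>
under TSO → <0 0 0> <0 0 1> <0 0 2> <0 1 0> <0 1 1> <0 1 2> <1 0 0> <1 0 1> <1 0 2> <1 1 0> <1 1 1> <1 1 2>
under PSO → <0 0 0> <0 0 1> <0 0 2> <0 1 0> <0 1 1> <0 1 2> <1 0 0> <1 0 1> <1 0 2> <1 1 0> <1 1 1> <1 1 2>
target <0 1 0> ∈ {TSO,PSO}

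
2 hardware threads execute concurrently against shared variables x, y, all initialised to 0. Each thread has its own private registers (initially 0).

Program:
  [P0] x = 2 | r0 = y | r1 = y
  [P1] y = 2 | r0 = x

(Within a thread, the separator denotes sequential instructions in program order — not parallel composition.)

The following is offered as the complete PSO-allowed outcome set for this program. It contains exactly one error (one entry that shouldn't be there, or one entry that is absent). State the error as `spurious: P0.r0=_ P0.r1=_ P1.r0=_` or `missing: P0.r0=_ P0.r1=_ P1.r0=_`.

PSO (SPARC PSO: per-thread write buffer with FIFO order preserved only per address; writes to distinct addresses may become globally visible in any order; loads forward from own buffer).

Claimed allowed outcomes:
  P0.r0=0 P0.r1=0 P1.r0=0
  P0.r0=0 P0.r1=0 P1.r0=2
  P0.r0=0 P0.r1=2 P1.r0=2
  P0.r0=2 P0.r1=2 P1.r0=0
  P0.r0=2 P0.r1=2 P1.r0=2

outcome vector order: (P0.r0,P0.r1,P1.r0)
PSO: 6 outcomes — {0/0/0; 0/0/2; 0/2/0; 0/2/2; 2/2/0; 2/2/2}
PSO∖claimed = {0/2/0}

missing: P0.r0=0 P0.r1=2 P1.r0=0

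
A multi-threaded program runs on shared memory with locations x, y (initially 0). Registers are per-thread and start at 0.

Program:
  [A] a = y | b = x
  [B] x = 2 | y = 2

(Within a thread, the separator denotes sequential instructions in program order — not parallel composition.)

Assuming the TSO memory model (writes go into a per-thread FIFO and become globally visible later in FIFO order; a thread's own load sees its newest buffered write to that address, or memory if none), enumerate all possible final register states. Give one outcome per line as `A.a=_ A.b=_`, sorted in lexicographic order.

outcome vector order: (A.a,A.b)
|TSO outcomes| = 3

A.a=0 A.b=0
A.a=0 A.b=2
A.a=2 A.b=2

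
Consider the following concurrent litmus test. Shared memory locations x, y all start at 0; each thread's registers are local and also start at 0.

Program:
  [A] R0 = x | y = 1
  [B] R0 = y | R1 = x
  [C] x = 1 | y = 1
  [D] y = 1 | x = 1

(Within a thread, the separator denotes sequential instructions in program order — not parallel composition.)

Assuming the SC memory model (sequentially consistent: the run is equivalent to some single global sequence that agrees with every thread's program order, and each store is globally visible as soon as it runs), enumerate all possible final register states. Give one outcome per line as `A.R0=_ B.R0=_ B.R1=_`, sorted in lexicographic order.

A.R0=0 B.R0=0 B.R1=0
A.R0=0 B.R0=0 B.R1=1
A.R0=0 B.R0=1 B.R1=0
A.R0=0 B.R0=1 B.R1=1
A.R0=1 B.R0=0 B.R1=0
A.R0=1 B.R0=0 B.R1=1
A.R0=1 B.R0=1 B.R1=0
A.R0=1 B.R0=1 B.R1=1

outcome vector order: (A.R0,B.R0,B.R1)
|SC outcomes| = 8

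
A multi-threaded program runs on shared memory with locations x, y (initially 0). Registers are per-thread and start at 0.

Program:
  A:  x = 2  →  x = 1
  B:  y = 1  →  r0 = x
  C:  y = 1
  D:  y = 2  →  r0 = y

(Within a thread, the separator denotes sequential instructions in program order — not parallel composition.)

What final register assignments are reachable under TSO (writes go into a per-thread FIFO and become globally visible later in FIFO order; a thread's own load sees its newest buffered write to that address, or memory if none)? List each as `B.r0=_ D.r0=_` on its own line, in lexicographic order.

B.r0=0 D.r0=1
B.r0=0 D.r0=2
B.r0=1 D.r0=1
B.r0=1 D.r0=2
B.r0=2 D.r0=1
B.r0=2 D.r0=2

outcome vector order: (B.r0,D.r0)
|TSO outcomes| = 6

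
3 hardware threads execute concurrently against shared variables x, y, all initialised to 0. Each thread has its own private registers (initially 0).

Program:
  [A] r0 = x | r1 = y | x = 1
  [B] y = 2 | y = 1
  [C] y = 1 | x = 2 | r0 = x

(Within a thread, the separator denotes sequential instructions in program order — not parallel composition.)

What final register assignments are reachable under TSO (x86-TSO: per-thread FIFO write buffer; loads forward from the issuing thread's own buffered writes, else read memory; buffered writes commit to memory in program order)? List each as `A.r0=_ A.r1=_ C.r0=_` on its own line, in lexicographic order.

outcome vector order: (A.r0,A.r1,C.r0)
|TSO outcomes| = 10

A.r0=0 A.r1=0 C.r0=1
A.r0=0 A.r1=0 C.r0=2
A.r0=0 A.r1=1 C.r0=1
A.r0=0 A.r1=1 C.r0=2
A.r0=0 A.r1=2 C.r0=1
A.r0=0 A.r1=2 C.r0=2
A.r0=2 A.r1=1 C.r0=1
A.r0=2 A.r1=1 C.r0=2
A.r0=2 A.r1=2 C.r0=1
A.r0=2 A.r1=2 C.r0=2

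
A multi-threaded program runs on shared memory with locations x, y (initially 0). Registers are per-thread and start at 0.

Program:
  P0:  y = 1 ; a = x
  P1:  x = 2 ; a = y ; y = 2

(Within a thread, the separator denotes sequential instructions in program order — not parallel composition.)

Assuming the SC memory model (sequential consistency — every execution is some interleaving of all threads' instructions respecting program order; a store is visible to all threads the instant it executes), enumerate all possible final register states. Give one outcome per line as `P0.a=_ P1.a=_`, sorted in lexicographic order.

P0.a=0 P1.a=1
P0.a=2 P1.a=0
P0.a=2 P1.a=1

outcome vector order: (P0.a,P1.a)
|SC outcomes| = 3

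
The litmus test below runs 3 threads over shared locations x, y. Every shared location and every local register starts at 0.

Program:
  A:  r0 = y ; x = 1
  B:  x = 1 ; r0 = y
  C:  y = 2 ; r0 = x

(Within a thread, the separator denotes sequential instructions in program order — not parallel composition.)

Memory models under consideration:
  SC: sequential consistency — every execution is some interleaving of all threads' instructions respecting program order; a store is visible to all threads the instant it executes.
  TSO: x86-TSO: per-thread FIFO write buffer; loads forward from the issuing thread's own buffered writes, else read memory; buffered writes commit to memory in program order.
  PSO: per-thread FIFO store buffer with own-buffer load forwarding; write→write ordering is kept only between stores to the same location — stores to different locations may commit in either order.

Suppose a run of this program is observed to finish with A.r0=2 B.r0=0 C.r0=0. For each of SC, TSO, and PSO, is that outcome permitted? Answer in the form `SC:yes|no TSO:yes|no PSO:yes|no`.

SC:no TSO:yes PSO:yes

outcome vector order: (A.r0,B.r0,C.r0)
SC: 6 outcomes — {(0,0,1); (0,2,0); (0,2,1); (2,0,1); (2,2,0); (2,2,1)}
TSO: 8 outcomes — {(0,0,0); (0,0,1); (0,2,0); (0,2,1); (2,0,0); (2,0,1); (2,2,0); (2,2,1)}
PSO: 8 outcomes — {(0,0,0); (0,0,1); (0,2,0); (0,2,1); (2,0,0); (2,0,1); (2,2,0); (2,2,1)}
target (2,0,0) ∈ {TSO,PSO}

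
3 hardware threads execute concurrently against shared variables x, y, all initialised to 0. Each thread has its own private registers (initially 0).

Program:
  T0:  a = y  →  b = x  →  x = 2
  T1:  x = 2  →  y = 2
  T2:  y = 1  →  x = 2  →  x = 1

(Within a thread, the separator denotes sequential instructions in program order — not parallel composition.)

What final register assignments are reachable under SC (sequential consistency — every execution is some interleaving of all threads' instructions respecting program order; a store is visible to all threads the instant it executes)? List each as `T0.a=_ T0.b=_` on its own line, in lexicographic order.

outcome vector order: (T0.a,T0.b)
|SC outcomes| = 8

T0.a=0 T0.b=0
T0.a=0 T0.b=1
T0.a=0 T0.b=2
T0.a=1 T0.b=0
T0.a=1 T0.b=1
T0.a=1 T0.b=2
T0.a=2 T0.b=1
T0.a=2 T0.b=2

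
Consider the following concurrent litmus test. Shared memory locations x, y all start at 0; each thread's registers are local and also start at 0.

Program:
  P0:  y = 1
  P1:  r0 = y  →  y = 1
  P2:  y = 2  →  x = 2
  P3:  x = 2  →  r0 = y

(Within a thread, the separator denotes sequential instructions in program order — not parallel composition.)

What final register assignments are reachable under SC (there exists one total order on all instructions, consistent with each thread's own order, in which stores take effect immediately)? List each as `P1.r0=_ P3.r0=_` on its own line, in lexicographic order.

outcome vector order: (P1.r0,P3.r0)
|SC outcomes| = 9

P1.r0=0 P3.r0=0
P1.r0=0 P3.r0=1
P1.r0=0 P3.r0=2
P1.r0=1 P3.r0=0
P1.r0=1 P3.r0=1
P1.r0=1 P3.r0=2
P1.r0=2 P3.r0=0
P1.r0=2 P3.r0=1
P1.r0=2 P3.r0=2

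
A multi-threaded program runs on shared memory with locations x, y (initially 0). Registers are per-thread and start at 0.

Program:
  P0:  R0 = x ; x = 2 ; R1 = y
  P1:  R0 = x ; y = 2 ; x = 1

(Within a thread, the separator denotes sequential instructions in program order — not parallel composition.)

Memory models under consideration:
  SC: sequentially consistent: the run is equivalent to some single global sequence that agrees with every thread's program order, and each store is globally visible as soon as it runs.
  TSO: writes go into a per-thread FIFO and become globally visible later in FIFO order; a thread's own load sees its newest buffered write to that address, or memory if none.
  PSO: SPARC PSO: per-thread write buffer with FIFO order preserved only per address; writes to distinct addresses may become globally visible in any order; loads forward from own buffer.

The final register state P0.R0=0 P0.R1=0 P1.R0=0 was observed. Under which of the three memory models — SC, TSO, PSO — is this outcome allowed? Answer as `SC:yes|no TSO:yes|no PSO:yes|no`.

outcome vector order: (P0.R0,P0.R1,P1.R0)
SC (5): 0/0/0; 0/0/2; 0/2/0; 0/2/2; 1/2/0
TSO (5): 0/0/0; 0/0/2; 0/2/0; 0/2/2; 1/2/0
PSO (6): 0/0/0; 0/0/2; 0/2/0; 0/2/2; 1/0/0; 1/2/0
target 0/0/0 ∈ {SC,TSO,PSO}

SC:yes TSO:yes PSO:yes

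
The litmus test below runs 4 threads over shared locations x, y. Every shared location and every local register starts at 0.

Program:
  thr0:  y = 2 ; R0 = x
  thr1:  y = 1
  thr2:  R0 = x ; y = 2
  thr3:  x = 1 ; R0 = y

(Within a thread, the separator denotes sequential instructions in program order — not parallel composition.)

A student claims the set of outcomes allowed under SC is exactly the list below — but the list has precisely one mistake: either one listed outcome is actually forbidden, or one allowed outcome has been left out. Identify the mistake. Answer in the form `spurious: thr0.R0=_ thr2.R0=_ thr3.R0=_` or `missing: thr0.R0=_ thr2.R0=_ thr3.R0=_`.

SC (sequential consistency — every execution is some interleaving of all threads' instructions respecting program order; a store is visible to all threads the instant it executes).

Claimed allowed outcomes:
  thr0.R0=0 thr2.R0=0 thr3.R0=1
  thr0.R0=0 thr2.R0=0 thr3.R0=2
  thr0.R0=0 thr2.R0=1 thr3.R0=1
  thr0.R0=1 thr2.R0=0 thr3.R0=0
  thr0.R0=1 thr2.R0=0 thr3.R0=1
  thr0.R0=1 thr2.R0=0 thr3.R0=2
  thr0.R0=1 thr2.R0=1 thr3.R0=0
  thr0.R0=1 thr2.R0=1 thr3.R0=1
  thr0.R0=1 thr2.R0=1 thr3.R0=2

outcome vector order: (thr0.R0,thr2.R0,thr3.R0)
under SC → (0,0,1); (0,0,2); (0,1,1); (0,1,2); (1,0,0); (1,0,1); (1,0,2); (1,1,0); (1,1,1); (1,1,2)
SC∖claimed = {(0,1,2)}

missing: thr0.R0=0 thr2.R0=1 thr3.R0=2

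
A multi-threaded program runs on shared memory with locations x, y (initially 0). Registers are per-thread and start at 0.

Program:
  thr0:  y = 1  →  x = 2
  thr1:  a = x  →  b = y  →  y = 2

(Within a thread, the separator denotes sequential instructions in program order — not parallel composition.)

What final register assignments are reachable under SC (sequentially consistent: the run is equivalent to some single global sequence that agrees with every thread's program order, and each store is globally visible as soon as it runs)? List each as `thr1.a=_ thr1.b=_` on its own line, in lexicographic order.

thr1.a=0 thr1.b=0
thr1.a=0 thr1.b=1
thr1.a=2 thr1.b=1

outcome vector order: (thr1.a,thr1.b)
|SC outcomes| = 3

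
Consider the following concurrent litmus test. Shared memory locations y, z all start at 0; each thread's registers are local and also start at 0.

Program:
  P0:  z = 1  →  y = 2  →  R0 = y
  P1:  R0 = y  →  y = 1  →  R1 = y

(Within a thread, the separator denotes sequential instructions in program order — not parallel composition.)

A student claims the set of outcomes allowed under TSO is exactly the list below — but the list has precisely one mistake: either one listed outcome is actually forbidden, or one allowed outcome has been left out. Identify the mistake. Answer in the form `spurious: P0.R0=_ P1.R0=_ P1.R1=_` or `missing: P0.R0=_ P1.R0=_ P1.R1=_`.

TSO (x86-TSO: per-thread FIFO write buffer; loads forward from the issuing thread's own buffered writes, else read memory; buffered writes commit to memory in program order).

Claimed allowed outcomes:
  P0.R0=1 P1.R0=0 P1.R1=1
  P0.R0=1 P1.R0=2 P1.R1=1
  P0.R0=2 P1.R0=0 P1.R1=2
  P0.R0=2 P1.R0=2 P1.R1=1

outcome vector order: (P0.R0,P1.R0,P1.R1)
[TSO] allowed = {101; 121; 201; 202; 221}
TSO∖claimed = {201}

missing: P0.R0=2 P1.R0=0 P1.R1=1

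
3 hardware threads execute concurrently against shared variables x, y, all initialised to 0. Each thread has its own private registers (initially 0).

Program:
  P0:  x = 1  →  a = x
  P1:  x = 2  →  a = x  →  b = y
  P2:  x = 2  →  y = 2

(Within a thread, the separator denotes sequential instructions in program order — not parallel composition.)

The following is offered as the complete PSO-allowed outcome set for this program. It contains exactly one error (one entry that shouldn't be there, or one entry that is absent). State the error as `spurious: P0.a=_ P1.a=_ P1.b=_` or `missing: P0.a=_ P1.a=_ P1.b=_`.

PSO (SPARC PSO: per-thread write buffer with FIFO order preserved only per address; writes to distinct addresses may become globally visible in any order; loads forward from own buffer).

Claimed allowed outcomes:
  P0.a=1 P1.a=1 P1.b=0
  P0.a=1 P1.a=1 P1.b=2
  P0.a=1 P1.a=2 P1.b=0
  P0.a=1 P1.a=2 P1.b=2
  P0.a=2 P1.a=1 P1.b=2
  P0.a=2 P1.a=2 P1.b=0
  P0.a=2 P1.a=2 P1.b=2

outcome vector order: (P0.a,P1.a,P1.b)
[PSO] allowed = {110; 112; 120; 122; 210; 212; 220; 222}
PSO∖claimed = {210}

missing: P0.a=2 P1.a=1 P1.b=0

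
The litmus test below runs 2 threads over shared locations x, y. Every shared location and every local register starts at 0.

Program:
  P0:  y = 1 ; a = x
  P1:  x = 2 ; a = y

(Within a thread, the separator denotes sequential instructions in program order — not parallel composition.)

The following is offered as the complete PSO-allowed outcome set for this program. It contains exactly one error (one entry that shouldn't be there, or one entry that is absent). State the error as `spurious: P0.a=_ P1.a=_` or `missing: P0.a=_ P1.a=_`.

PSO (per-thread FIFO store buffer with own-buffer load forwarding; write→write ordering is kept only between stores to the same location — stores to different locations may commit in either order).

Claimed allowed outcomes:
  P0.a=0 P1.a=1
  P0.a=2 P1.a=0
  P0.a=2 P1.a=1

missing: P0.a=0 P1.a=0

outcome vector order: (P0.a,P1.a)
PSO (4): (0,0), (0,1), (2,0), (2,1)
PSO∖claimed = {(0,0)}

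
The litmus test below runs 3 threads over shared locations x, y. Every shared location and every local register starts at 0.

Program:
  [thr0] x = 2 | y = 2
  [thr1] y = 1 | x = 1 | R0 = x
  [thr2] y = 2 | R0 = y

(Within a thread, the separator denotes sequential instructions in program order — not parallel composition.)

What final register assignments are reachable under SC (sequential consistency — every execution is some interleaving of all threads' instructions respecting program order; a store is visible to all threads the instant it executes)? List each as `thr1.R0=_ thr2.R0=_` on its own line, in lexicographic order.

thr1.R0=1 thr2.R0=1
thr1.R0=1 thr2.R0=2
thr1.R0=2 thr2.R0=1
thr1.R0=2 thr2.R0=2

outcome vector order: (thr1.R0,thr2.R0)
|SC outcomes| = 4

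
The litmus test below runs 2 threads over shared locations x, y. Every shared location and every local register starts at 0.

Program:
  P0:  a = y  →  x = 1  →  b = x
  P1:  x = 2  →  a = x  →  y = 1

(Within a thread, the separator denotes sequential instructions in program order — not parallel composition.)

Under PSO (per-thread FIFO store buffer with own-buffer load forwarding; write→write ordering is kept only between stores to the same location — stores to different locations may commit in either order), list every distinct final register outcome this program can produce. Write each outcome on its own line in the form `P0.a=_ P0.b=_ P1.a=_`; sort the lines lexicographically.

P0.a=0 P0.b=1 P1.a=1
P0.a=0 P0.b=1 P1.a=2
P0.a=0 P0.b=2 P1.a=2
P0.a=1 P0.b=1 P1.a=2
P0.a=1 P0.b=2 P1.a=2

outcome vector order: (P0.a,P0.b,P1.a)
|PSO outcomes| = 5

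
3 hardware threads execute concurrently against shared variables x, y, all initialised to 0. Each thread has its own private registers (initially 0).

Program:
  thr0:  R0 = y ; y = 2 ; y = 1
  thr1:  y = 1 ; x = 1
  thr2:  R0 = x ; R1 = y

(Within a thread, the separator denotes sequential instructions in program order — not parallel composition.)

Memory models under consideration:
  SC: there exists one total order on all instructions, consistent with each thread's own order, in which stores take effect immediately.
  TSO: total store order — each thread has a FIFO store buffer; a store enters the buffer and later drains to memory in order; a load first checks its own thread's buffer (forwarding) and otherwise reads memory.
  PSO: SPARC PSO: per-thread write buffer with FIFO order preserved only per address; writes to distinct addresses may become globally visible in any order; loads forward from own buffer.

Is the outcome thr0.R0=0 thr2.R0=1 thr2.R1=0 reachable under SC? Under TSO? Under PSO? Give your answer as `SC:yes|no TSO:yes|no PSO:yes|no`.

outcome vector order: (thr0.R0,thr2.R0,thr2.R1)
[SC] allowed = {<0 0 0>; <0 0 1>; <0 0 2>; <0 1 1>; <0 1 2>; <1 0 0>; <1 0 1>; <1 0 2>; <1 1 1>; <1 1 2>}
[TSO] allowed = {<0 0 0>; <0 0 1>; <0 0 2>; <0 1 1>; <0 1 2>; <1 0 0>; <1 0 1>; <1 0 2>; <1 1 1>; <1 1 2>}
[PSO] allowed = {<0 0 0>; <0 0 1>; <0 0 2>; <0 1 0>; <0 1 1>; <0 1 2>; <1 0 0>; <1 0 1>; <1 0 2>; <1 1 0>; <1 1 1>; <1 1 2>}
target <0 1 0> ∈ {PSO}

SC:no TSO:no PSO:yes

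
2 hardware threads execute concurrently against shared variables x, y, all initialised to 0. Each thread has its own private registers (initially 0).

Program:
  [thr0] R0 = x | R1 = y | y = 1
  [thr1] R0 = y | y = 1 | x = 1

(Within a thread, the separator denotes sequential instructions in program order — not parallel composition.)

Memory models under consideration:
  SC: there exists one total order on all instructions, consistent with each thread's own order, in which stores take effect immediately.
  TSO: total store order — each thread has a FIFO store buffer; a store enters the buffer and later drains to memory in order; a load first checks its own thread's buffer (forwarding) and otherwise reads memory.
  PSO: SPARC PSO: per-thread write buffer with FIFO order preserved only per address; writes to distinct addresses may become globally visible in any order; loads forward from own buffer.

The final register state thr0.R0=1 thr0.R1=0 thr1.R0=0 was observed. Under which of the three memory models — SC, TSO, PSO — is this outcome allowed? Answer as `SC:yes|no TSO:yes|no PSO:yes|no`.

outcome vector order: (thr0.R0,thr0.R1,thr1.R0)
[SC] allowed = {0/0/0; 0/0/1; 0/1/0; 1/1/0}
[TSO] allowed = {0/0/0; 0/0/1; 0/1/0; 1/1/0}
[PSO] allowed = {0/0/0; 0/0/1; 0/1/0; 1/0/0; 1/1/0}
target 1/0/0 ∈ {PSO}

SC:no TSO:no PSO:yes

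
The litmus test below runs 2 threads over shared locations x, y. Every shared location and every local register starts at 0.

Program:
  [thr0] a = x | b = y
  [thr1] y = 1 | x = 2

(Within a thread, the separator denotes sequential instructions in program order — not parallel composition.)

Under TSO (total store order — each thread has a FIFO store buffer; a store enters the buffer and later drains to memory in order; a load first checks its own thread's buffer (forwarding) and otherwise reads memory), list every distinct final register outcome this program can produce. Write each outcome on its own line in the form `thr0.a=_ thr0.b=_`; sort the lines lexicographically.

outcome vector order: (thr0.a,thr0.b)
|TSO outcomes| = 3

thr0.a=0 thr0.b=0
thr0.a=0 thr0.b=1
thr0.a=2 thr0.b=1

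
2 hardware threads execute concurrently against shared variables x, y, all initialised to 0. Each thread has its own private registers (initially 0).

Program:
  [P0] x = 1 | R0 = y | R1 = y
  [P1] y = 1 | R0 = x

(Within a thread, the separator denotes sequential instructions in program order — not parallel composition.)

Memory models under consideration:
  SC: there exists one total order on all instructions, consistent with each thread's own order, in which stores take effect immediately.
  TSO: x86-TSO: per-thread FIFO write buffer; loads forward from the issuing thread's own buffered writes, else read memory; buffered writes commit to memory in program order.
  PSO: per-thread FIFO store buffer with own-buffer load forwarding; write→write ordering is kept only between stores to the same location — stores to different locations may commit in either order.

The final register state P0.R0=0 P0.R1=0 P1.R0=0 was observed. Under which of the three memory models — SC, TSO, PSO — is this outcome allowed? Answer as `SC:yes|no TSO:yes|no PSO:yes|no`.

outcome vector order: (P0.R0,P0.R1,P1.R0)
SC (4): <0 0 1> <0 1 1> <1 1 0> <1 1 1>
TSO (6): <0 0 0> <0 0 1> <0 1 0> <0 1 1> <1 1 0> <1 1 1>
PSO (6): <0 0 0> <0 0 1> <0 1 0> <0 1 1> <1 1 0> <1 1 1>
target <0 0 0> ∈ {TSO,PSO}

SC:no TSO:yes PSO:yes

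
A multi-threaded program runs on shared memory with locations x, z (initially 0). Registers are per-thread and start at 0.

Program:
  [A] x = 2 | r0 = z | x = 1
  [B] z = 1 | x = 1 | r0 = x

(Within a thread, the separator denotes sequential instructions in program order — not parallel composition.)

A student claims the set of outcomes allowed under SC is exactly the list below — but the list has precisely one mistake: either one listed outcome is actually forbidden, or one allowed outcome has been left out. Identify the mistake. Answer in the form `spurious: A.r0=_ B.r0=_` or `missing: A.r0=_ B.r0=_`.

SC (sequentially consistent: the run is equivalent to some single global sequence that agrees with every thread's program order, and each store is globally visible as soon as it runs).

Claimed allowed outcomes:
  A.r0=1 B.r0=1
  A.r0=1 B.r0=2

outcome vector order: (A.r0,B.r0)
SC: 3 outcomes — {<0 1> <1 1> <1 2>}
SC∖claimed = {<0 1>}

missing: A.r0=0 B.r0=1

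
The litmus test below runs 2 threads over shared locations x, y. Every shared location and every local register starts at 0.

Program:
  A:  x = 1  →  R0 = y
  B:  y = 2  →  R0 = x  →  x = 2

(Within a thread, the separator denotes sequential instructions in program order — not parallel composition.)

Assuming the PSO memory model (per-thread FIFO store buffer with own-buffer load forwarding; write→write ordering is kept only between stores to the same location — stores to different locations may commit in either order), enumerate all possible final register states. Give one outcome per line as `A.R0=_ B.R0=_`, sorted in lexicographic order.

A.R0=0 B.R0=0
A.R0=0 B.R0=1
A.R0=2 B.R0=0
A.R0=2 B.R0=1

outcome vector order: (A.R0,B.R0)
|PSO outcomes| = 4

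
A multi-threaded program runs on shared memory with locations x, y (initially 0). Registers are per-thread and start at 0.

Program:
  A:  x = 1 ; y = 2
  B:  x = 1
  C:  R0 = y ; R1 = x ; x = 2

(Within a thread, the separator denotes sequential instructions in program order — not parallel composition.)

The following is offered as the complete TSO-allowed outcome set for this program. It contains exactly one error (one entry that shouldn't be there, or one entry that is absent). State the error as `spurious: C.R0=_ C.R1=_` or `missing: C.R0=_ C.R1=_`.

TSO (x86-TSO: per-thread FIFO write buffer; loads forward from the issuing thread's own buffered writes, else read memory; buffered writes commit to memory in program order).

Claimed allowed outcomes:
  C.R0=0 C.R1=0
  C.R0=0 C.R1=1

missing: C.R0=2 C.R1=1

outcome vector order: (C.R0,C.R1)
[TSO] allowed = {0/0, 0/1, 2/1}
TSO∖claimed = {2/1}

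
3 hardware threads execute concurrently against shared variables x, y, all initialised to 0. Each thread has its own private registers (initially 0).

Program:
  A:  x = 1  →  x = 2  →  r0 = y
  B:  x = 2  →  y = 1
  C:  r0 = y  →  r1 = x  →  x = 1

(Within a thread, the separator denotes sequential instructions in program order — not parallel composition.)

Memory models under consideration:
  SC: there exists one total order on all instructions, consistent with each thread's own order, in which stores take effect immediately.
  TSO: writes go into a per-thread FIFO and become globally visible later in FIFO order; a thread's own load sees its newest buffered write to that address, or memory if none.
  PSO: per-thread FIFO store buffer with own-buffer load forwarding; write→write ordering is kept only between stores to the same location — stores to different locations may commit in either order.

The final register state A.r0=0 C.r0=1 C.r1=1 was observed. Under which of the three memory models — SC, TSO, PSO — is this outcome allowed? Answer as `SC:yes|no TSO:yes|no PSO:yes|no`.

SC:no TSO:yes PSO:yes

outcome vector order: (A.r0,C.r0,C.r1)
SC: 9 outcomes — {<0 0 0> <0 0 1> <0 0 2> <0 1 2> <1 0 0> <1 0 1> <1 0 2> <1 1 1> <1 1 2>}
TSO: 10 outcomes — {<0 0 0> <0 0 1> <0 0 2> <0 1 1> <0 1 2> <1 0 0> <1 0 1> <1 0 2> <1 1 1> <1 1 2>}
PSO: 12 outcomes — {<0 0 0> <0 0 1> <0 0 2> <0 1 0> <0 1 1> <0 1 2> <1 0 0> <1 0 1> <1 0 2> <1 1 0> <1 1 1> <1 1 2>}
target <0 1 1> ∈ {TSO,PSO}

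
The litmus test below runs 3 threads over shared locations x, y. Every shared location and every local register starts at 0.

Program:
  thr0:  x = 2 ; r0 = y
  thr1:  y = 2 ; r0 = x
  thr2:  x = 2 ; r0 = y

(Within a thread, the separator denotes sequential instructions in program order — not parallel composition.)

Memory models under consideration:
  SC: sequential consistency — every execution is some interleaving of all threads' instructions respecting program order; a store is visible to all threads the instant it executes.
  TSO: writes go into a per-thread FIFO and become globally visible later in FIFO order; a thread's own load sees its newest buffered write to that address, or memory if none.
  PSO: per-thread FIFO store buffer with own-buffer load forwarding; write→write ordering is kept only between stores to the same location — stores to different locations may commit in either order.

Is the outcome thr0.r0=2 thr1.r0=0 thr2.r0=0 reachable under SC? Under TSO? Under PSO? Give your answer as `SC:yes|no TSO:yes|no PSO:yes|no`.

outcome vector order: (thr0.r0,thr1.r0,thr2.r0)
SC: 5 outcomes — {0/2/0, 0/2/2, 2/0/2, 2/2/0, 2/2/2}
TSO: 8 outcomes — {0/0/0, 0/0/2, 0/2/0, 0/2/2, 2/0/0, 2/0/2, 2/2/0, 2/2/2}
PSO: 8 outcomes — {0/0/0, 0/0/2, 0/2/0, 0/2/2, 2/0/0, 2/0/2, 2/2/0, 2/2/2}
target 2/0/0 ∈ {TSO,PSO}

SC:no TSO:yes PSO:yes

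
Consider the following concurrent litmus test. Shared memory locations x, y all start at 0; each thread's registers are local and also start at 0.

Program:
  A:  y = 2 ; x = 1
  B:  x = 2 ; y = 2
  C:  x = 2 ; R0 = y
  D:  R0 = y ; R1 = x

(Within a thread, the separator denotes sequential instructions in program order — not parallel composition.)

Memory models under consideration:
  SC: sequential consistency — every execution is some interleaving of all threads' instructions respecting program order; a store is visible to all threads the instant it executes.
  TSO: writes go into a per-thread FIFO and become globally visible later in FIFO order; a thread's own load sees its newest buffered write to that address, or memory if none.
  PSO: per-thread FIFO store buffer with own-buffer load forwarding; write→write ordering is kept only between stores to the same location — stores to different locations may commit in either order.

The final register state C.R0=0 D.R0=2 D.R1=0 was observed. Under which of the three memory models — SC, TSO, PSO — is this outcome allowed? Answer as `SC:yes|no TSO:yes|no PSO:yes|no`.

outcome vector order: (C.R0,D.R0,D.R1)
SC: 11 outcomes — {(0,0,0), (0,0,1), (0,0,2), (0,2,1), (0,2,2), (2,0,0), (2,0,1), (2,0,2), (2,2,0), (2,2,1), (2,2,2)}
TSO: 12 outcomes — {(0,0,0), (0,0,1), (0,0,2), (0,2,0), (0,2,1), (0,2,2), (2,0,0), (2,0,1), (2,0,2), (2,2,0), (2,2,1), (2,2,2)}
PSO: 12 outcomes — {(0,0,0), (0,0,1), (0,0,2), (0,2,0), (0,2,1), (0,2,2), (2,0,0), (2,0,1), (2,0,2), (2,2,0), (2,2,1), (2,2,2)}
target (0,2,0) ∈ {TSO,PSO}

SC:no TSO:yes PSO:yes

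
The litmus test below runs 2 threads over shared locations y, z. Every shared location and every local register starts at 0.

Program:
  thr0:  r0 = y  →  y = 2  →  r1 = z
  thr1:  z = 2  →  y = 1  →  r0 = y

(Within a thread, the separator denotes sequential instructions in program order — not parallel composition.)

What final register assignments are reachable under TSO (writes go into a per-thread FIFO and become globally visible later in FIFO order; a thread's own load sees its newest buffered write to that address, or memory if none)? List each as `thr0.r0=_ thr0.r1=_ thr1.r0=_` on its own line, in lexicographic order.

thr0.r0=0 thr0.r1=0 thr1.r0=1
thr0.r0=0 thr0.r1=0 thr1.r0=2
thr0.r0=0 thr0.r1=2 thr1.r0=1
thr0.r0=0 thr0.r1=2 thr1.r0=2
thr0.r0=1 thr0.r1=2 thr1.r0=1
thr0.r0=1 thr0.r1=2 thr1.r0=2

outcome vector order: (thr0.r0,thr0.r1,thr1.r0)
|TSO outcomes| = 6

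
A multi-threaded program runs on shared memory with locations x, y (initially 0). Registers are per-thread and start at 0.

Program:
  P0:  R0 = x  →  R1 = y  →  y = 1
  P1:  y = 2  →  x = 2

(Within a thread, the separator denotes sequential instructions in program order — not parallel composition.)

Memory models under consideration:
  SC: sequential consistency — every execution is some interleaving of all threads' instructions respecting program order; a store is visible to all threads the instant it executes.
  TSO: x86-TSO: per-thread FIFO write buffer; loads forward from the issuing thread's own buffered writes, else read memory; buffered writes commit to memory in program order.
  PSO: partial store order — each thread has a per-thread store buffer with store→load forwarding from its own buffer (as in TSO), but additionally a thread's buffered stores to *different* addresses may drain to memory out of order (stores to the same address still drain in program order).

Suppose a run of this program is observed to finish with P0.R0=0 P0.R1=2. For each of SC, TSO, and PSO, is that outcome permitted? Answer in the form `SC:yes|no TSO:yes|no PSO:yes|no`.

SC:yes TSO:yes PSO:yes

outcome vector order: (P0.R0,P0.R1)
SC: 3 outcomes — {0/0 0/2 2/2}
TSO: 3 outcomes — {0/0 0/2 2/2}
PSO: 4 outcomes — {0/0 0/2 2/0 2/2}
target 0/2 ∈ {SC,TSO,PSO}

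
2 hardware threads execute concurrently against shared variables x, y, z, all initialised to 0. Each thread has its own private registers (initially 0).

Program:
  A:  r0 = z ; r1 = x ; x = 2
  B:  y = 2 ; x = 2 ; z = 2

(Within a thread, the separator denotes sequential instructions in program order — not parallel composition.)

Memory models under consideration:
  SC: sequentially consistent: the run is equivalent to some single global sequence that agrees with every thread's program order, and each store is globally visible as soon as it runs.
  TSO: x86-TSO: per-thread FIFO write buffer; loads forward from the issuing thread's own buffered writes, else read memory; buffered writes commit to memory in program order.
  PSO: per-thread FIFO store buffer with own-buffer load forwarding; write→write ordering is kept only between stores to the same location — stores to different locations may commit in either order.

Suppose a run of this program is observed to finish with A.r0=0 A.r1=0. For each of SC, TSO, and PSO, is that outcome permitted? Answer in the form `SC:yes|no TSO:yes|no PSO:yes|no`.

outcome vector order: (A.r0,A.r1)
SC: 3 outcomes — {(0,0); (0,2); (2,2)}
TSO: 3 outcomes — {(0,0); (0,2); (2,2)}
PSO: 4 outcomes — {(0,0); (0,2); (2,0); (2,2)}
target (0,0) ∈ {SC,TSO,PSO}

SC:yes TSO:yes PSO:yes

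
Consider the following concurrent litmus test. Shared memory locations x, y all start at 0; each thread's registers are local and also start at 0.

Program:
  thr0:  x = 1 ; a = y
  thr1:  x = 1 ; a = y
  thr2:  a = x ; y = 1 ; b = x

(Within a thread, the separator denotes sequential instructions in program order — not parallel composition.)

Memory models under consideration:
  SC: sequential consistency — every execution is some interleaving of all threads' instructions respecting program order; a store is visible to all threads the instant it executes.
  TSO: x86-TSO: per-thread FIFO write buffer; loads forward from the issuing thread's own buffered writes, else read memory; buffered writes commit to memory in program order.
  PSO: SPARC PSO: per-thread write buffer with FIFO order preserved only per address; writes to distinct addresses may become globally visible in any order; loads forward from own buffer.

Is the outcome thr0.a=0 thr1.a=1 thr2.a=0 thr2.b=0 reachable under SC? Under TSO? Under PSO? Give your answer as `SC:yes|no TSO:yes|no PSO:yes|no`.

SC:no TSO:yes PSO:yes

outcome vector order: (thr0.a,thr1.a,thr2.a,thr2.b)
SC: 9 outcomes — {0/0/0/1, 0/0/1/1, 0/1/0/1, 0/1/1/1, 1/0/0/1, 1/0/1/1, 1/1/0/0, 1/1/0/1, 1/1/1/1}
TSO: 12 outcomes — {0/0/0/0, 0/0/0/1, 0/0/1/1, 0/1/0/0, 0/1/0/1, 0/1/1/1, 1/0/0/0, 1/0/0/1, 1/0/1/1, 1/1/0/0, 1/1/0/1, 1/1/1/1}
PSO: 12 outcomes — {0/0/0/0, 0/0/0/1, 0/0/1/1, 0/1/0/0, 0/1/0/1, 0/1/1/1, 1/0/0/0, 1/0/0/1, 1/0/1/1, 1/1/0/0, 1/1/0/1, 1/1/1/1}
target 0/1/0/0 ∈ {TSO,PSO}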